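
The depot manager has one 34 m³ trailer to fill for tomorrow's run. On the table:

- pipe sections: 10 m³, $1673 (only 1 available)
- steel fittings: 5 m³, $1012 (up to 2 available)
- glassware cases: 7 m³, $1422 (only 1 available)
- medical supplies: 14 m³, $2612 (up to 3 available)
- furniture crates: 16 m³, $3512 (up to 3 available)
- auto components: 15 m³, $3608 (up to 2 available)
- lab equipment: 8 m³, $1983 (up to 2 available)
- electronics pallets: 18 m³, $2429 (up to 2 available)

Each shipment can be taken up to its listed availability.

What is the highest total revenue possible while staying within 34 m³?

By revenue per m³: lab equipment 247.88, auto components 240.53, furniture crates 219.50 lead.
A density-first pass picks auto components + 2×lab equipment — 7574 at 31 m³.
The 8 m³ tied up in lab equipment is better spent on 2×steel fittings — total rises to 7615 (33 m³).

7615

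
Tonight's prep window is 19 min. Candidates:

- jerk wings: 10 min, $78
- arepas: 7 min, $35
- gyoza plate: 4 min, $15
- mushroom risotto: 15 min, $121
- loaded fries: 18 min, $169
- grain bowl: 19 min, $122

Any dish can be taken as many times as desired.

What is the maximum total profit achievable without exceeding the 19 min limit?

169

Taking loaded fries: 18 min used, 169 in profit.
No other feasible combination exceeds 169.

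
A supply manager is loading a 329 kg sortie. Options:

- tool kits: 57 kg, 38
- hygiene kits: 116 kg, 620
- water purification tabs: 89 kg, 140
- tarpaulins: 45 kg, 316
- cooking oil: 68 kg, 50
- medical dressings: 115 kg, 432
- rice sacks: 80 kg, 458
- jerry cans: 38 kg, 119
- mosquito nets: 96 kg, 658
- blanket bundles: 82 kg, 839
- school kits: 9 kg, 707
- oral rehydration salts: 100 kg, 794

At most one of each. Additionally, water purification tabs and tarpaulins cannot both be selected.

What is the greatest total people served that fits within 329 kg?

Filling by ratio: tarpaulins + rice sacks + blanket bundles + school kits + oral rehydration salts for 3114, with 13 kg left unused.
The 125 kg tied up in tarpaulins and rice sacks is better spent on jerry cans + mosquito nets — total rises to 3117 (325 kg).
An exhaustive check of the 4096 subsets confirms 3117.

3117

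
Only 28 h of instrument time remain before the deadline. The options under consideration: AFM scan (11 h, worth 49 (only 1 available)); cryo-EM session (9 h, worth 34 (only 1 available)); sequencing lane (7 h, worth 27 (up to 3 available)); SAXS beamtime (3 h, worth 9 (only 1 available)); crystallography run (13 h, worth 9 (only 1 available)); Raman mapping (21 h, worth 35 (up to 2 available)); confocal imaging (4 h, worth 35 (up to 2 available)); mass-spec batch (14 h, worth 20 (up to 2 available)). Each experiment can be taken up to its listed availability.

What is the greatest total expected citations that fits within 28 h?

153

A density-first pass picks AFM scan + sequencing lane + 2×confocal imaging — 146 at 26 h.
Replace sequencing lane with cryo-EM session: the trade gains 7 net, giving 153 at 28 h.
Every other selection either busts 28 h or exceeds an availability limit or fails to beat 153.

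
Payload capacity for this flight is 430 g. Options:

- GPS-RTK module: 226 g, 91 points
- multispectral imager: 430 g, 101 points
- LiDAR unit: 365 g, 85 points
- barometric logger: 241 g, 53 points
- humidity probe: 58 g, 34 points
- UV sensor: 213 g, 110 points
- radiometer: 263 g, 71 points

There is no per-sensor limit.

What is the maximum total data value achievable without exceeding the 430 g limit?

The ratio ordering already packs tightly: 7×humidity probe, 406 g, 238.
That's the maximum — no swap from here does better than 238.

238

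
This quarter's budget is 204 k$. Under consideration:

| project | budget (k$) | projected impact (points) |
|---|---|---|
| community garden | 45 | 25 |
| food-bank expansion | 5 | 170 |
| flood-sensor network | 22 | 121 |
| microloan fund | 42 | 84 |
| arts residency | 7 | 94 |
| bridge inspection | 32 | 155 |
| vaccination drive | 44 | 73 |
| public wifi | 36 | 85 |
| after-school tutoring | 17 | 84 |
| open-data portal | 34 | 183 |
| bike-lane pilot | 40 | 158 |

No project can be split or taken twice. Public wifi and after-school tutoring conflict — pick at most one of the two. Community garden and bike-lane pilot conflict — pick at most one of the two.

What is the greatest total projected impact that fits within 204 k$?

Best packing: food-bank expansion + flood-sensor network + microloan fund + arts residency + bridge inspection + after-school tutoring + open-data portal + bike-lane pilot — 199 k$, 1049 total.
Next best is food-bank expansion + flood-sensor network + arts residency + bridge inspection + vaccination drive + after-school tutoring + open-data portal + bike-lane pilot at 1038 (201 k$) — short by 11.

1049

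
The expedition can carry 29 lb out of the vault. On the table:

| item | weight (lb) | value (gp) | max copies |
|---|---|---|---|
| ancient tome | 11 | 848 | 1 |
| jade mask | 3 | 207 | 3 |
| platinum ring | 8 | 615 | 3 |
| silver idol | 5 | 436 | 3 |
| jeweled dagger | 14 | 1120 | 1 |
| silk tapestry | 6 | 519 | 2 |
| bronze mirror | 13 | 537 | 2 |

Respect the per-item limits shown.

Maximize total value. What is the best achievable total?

Filling by ratio: 3×silver idol + 2×silk tapestry for 2346, with 2 lb left unused.
The 6 lb tied up in silk tapestry is better spent on platinum ring — total rises to 2442 (29 lb).

2442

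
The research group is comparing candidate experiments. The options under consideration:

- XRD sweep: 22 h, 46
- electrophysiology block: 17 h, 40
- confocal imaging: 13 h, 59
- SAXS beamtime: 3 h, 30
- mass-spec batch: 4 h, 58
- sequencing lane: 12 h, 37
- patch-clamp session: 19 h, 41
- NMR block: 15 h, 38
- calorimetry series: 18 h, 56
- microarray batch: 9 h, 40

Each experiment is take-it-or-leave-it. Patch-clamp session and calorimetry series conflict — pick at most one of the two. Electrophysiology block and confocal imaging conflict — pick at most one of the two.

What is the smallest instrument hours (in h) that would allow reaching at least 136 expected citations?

20

Look for the lowest-instrument combination reaching 136.
confocal imaging + SAXS beamtime + mass-spec batch reaches 147 using 20 h.
No combination under 20 h hits 136.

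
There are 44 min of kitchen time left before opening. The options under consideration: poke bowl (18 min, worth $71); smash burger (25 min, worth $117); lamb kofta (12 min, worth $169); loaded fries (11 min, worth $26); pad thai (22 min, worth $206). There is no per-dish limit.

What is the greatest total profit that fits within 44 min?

The ratio ordering already packs tightly: 3×lamb kofta, 36 min, 507.
Nothing else within 44 min beats 507.

507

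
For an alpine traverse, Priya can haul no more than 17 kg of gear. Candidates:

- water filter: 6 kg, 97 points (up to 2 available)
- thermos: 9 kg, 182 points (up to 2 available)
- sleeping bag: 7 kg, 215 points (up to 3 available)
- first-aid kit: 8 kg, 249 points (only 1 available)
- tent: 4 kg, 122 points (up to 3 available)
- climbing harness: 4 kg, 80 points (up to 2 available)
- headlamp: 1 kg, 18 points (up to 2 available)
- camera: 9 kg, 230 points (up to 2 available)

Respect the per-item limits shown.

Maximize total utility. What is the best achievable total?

511

Density check — first-aid kit 31.12, sleeping bag 30.71, tent 30.50, camera 25.56 are the best per kg.
Taking the top-ratio items first gives sleeping bag + first-aid kit + 2×headlamp for 500 (17 kg).
The 8 kg tied up in sleeping bag and headlamp is better spent on 2×tent — total rises to 511 (17 kg).
That's the maximum — no swap from here does better than 511.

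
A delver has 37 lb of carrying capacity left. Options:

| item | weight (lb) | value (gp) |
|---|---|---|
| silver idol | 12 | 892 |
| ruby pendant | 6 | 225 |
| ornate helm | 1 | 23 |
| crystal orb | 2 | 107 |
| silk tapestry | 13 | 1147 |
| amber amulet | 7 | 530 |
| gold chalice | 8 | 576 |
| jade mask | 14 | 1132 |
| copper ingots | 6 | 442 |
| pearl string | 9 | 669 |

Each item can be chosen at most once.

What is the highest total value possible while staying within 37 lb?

2971

Greedy by ratio would take ornate helm + crystal orb + silk tapestry + amber amulet + jade mask: 37 lb used, total 2939.
Replace crystal orb and amber amulet with pearl string: the trade gains 32 net, giving 2971 at 37 lb.
Nothing else within 37 lb beats 2971.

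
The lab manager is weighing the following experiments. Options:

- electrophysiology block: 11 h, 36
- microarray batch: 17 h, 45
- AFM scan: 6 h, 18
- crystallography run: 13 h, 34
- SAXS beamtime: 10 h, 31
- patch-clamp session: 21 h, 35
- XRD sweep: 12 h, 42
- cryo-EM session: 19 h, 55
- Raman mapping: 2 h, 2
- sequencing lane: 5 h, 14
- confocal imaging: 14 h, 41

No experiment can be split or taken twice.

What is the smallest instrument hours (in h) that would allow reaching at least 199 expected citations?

Need the lightest bundle worth ≥ 199.
electrophysiology block + AFM scan + crystallography run + XRD sweep + cryo-EM session + sequencing lane: 199 expected citations at 66 h.
Any bundle with less than 66 h falls short of 199.

66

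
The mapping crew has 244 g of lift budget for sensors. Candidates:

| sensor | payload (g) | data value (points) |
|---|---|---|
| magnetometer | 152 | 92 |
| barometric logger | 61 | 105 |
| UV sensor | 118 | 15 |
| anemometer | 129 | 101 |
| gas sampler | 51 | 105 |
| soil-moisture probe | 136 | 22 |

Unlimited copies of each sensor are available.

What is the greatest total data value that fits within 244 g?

Taking 4×barometric logger: 244 g used, 420 in data value.
No other feasible combination exceeds 420.

420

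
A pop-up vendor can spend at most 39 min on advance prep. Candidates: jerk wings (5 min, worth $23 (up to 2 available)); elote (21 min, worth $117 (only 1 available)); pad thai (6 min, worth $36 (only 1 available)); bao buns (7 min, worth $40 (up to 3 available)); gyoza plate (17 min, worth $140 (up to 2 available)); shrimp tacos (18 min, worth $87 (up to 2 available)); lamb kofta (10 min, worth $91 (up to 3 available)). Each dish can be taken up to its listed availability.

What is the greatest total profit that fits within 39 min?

Filling by ratio: pad thai + 3×lamb kofta for 309, with 3 min left unused.
Dropping pad thai and lamb kofta frees 16 min; slotting in gyoza plate (17 min) lifts the total to 322 at 37 min.
Nothing else within 39 min beats 322.

322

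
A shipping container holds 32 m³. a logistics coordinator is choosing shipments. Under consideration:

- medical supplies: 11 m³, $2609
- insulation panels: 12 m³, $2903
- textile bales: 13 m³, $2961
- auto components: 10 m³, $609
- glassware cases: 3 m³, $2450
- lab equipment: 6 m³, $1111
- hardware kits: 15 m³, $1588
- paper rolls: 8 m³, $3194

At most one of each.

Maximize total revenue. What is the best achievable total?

9716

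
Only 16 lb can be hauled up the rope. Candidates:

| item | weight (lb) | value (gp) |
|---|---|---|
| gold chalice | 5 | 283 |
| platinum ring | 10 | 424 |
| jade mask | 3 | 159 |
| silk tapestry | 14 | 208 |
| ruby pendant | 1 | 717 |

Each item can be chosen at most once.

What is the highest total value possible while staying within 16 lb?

1424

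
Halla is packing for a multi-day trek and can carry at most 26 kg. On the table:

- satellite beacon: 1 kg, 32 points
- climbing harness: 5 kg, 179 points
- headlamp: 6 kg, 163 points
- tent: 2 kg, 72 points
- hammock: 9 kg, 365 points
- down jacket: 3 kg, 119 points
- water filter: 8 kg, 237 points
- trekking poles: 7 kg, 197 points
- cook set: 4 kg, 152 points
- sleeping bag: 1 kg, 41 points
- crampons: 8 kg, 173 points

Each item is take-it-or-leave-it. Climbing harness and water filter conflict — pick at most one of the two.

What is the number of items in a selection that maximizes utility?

7

Optimal total is 960.
One optimal bundle: satellite beacon + climbing harness + tent + hammock + down jacket + cook set + sleeping bag (25 kg).
Any selection reaching 960 contains exactly 7 items.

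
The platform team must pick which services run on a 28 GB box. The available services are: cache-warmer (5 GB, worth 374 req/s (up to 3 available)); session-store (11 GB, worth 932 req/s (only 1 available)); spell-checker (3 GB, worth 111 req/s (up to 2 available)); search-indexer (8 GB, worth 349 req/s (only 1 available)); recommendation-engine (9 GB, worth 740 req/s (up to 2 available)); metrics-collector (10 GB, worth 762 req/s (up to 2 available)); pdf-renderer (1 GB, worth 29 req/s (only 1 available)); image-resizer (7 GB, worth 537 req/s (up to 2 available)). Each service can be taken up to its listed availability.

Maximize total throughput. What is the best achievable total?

By throughput per GB: session-store 84.73, recommendation-engine 82.22, image-resizer 76.71, metrics-collector 76.20 lead.
A density-first pass picks session-store + recommendation-engine + pdf-renderer + image-resizer — 2238 at 28 GB.
A better packing is 2×recommendation-engine + metrics-collector: 28 GB, total 2242.
That's the maximum — no swap from here does better than 2242.

2242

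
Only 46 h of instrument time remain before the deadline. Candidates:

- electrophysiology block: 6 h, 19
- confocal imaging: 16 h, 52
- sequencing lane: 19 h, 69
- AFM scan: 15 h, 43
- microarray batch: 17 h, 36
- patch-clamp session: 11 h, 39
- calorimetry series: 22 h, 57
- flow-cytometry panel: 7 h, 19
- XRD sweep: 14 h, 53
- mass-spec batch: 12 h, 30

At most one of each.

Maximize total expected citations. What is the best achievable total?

Best packing: sequencing lane + patch-clamp session + XRD sweep — 44 h, 161 total.
Runner-up confocal imaging + sequencing lane + patch-clamp session tops out at 160.

161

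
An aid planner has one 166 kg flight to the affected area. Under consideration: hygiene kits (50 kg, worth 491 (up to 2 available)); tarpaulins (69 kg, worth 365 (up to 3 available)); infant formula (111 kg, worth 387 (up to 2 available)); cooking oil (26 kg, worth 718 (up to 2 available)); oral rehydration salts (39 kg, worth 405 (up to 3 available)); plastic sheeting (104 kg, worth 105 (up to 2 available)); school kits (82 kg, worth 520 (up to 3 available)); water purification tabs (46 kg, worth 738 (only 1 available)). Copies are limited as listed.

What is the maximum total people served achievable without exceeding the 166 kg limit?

Taking the top-ratio supplies first gives 2×cooking oil + oral rehydration salts + water purification tabs for 2579 (137 kg).
The 39 kg tied up in oral rehydration salts is better spent on hygiene kits — total rises to 2665 (148 kg).
The spare 18 kg is too small for any remaining supply, and no exchange beats 2665.

2665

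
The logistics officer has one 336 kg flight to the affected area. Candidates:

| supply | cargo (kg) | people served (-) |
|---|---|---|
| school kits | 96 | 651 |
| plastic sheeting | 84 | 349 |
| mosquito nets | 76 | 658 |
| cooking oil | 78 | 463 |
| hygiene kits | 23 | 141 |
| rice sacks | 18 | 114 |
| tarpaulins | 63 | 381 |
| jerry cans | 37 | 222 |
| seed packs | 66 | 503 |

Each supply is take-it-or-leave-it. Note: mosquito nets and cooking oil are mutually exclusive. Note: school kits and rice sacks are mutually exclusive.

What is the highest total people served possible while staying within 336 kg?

Best packing: school kits + mosquito nets + hygiene kits + tarpaulins + seed packs — 324 kg, 2334 total.
The closest alternative, school kits + mosquito nets + tarpaulins + seed packs, reaches only 2193.

2334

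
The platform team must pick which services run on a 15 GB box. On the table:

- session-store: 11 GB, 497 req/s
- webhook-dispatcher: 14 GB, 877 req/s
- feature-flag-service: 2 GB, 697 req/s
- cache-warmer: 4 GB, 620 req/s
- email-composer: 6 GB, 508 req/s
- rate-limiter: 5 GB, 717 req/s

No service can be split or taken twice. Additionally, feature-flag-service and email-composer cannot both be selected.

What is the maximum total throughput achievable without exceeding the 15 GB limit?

By throughput per GB: feature-flag-service 348.50, cache-warmer 155.00, rate-limiter 143.40, email-composer 84.67 lead.
Feature-flag-service + cache-warmer + rate-limiter uses 11 of the 15 GB and totals 2034.
No other feasible combination exceeds 2034.

2034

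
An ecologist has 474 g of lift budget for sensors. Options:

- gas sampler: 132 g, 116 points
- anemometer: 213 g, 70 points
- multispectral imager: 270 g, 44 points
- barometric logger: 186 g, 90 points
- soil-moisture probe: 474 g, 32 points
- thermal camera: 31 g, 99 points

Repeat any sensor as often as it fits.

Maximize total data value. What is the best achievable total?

1485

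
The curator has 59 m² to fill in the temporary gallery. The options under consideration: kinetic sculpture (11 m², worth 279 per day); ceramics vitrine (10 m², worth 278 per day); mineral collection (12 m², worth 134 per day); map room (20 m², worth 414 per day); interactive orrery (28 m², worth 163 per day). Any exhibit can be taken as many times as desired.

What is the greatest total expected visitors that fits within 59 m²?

Ranking by ratio (expected visitors/m²): ceramics vitrine 27.80, kinetic sculpture 25.36, map room 20.70, mineral collection 11.17.
Filling by ratio: 5×ceramics vitrine for 1390, with 9 m² left unused.
The 50 m² tied up in 5×ceramics vitrine is better spent on 5×kinetic sculpture — total rises to 1395 (55 m²).

1395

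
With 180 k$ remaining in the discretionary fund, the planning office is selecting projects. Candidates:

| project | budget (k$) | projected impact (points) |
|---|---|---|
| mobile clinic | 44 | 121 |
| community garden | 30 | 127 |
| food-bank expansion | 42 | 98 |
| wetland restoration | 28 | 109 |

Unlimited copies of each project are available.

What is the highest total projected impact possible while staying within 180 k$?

The ratio ordering already packs tightly: 6×community garden, 180 k$, 762.

762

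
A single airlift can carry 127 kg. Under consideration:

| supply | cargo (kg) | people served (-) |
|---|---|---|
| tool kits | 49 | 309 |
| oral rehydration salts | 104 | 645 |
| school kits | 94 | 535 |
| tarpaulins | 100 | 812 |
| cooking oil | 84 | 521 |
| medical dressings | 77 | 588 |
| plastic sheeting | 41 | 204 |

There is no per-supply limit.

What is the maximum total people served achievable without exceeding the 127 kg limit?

The ratio heuristic lands on tarpaulins (812) but leaves 27 kg idle.
The 100 kg tied up in tarpaulins is better spent on tool kits + medical dressings — total rises to 897 (126 kg).

897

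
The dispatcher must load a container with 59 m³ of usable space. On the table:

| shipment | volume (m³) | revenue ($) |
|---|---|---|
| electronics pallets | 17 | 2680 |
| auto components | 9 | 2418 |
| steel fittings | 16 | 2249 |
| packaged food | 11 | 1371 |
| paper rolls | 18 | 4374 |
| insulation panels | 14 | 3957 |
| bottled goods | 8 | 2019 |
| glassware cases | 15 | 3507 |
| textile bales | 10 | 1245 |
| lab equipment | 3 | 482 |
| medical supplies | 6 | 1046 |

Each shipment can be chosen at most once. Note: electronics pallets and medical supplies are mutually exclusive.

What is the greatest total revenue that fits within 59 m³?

A density-first pass picks auto components + paper rolls + insulation panels + bottled goods + lab equipment + medical supplies — 14296 at 58 m³.
Replace bottled goods and medical supplies with glassware cases: the trade gains 442 net, giving 14738 at 59 m³.

14738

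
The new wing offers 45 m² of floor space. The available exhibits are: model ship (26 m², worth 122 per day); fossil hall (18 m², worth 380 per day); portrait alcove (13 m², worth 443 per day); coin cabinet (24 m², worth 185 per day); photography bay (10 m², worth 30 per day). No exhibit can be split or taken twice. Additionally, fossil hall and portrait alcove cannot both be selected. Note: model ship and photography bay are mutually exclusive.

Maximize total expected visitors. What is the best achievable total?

628

By expected visitors per m²: portrait alcove 34.08, fossil hall 21.11, coin cabinet 7.71, model ship 4.69 lead.
Portrait alcove + coin cabinet uses 37 of the 45 m² and totals 628.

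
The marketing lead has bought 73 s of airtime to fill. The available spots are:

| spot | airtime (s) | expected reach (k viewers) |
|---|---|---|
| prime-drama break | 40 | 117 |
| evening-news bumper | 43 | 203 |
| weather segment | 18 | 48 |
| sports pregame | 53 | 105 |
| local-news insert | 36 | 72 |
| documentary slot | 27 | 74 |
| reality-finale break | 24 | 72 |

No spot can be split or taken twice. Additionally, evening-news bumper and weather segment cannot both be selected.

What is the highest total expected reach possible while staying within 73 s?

Density check — evening-news bumper 4.72, reality-finale break 3.00, prime-drama break 2.92 are the best per s.
Filling by ratio: evening-news bumper + reality-finale break for 275, with 6 s left unused.
Replace reality-finale break with documentary slot: the trade gains 2 net, giving 277 at 70 s.

277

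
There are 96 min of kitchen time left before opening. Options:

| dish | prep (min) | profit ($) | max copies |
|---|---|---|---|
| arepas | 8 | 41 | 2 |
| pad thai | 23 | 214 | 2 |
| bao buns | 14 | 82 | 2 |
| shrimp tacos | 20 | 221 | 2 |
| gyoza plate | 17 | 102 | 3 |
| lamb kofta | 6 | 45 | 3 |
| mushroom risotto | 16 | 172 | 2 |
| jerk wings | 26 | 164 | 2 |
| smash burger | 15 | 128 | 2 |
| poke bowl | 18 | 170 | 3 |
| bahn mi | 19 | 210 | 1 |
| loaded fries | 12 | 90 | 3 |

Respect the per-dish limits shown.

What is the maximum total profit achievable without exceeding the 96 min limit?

1001

Density check — bahn mi 11.05, shrimp tacos 11.05, mushroom risotto 10.75 are the best per min.
A density-first pass picks 2×shrimp tacos + 2×mushroom risotto + bahn mi — 996 at 91 min.
The 19 min tied up in bahn mi is better spent on lamb kofta + poke bowl — total rises to 1001 (96 min).
That's the maximum — no swap from here does better than 1001.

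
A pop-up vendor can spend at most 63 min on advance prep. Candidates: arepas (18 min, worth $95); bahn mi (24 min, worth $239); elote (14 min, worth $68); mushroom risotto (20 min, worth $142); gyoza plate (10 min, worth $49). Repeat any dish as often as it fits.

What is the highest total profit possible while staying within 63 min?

546

The ratio heuristic lands on 2×bahn mi + gyoza plate (527) but leaves 5 min idle.
Replace gyoza plate with elote: the trade gains 19 net, giving 546 at 62 min.
Every other selection either busts 63 min or fails to beat 546.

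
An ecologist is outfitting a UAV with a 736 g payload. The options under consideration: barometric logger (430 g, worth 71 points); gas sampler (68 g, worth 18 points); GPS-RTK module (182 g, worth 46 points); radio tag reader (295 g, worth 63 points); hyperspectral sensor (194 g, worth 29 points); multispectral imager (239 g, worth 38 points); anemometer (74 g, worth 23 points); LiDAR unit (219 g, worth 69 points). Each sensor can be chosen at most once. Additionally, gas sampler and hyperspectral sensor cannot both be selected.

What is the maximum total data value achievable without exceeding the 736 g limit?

By data value per g: LiDAR unit 0.32, anemometer 0.31, gas sampler 0.26, GPS-RTK module 0.25 lead.
A density-first pass picks gas sampler + GPS-RTK module + anemometer + LiDAR unit — 156 at 543 g.
Dropping gas sampler and anemometer frees 142 g; slotting in radio tag reader (295 g) lifts the total to 178 at 696 g.
Next best is GPS-RTK module + multispectral imager + anemometer + LiDAR unit at 176 (714 g) — short by 2.

178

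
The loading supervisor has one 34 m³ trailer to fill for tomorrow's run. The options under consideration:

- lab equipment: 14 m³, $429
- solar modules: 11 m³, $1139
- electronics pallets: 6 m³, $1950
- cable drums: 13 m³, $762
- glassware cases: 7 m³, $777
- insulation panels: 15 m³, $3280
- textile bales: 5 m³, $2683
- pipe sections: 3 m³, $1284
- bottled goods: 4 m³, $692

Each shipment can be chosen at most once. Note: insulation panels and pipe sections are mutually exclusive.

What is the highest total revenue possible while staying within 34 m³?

8690

Ranking by ratio (revenue/m³): textile bales 536.60, pipe sections 428.00, electronics pallets 325.00, insulation panels 218.67.
Electronics pallets + glassware cases + insulation panels + textile bales uses 33 of the 34 m³ and totals 8690.
Nothing else feasible within 34 m³ beats 8690.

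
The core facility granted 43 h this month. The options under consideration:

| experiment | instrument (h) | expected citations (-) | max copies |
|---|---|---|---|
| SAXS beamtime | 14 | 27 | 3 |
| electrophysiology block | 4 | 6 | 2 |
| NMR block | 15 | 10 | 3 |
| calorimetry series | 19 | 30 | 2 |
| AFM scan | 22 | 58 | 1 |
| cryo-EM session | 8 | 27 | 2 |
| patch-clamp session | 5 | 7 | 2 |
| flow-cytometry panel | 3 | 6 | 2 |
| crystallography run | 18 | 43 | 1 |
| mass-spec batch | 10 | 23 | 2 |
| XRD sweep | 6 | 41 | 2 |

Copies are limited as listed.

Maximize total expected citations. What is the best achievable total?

167

By expected citations per h: XRD sweep 6.83, cryo-EM session 3.38, AFM scan 2.64 lead.
A density-first pass picks 2×cryo-EM session + flow-cytometry panel + mass-spec batch + 2×XRD sweep — 165 at 41 h.
Dropping cryo-EM session and flow-cytometry panel and mass-spec batch frees 21 h; slotting in AFM scan (22 h) lifts the total to 167 at 42 h.
Nothing else within 43 h beats 167.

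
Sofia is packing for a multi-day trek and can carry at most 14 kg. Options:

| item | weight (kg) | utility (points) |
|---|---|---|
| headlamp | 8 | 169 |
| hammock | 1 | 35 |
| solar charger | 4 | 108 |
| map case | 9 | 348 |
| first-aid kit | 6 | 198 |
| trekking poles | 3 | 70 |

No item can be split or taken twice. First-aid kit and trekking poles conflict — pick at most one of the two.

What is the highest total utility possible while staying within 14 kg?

Density check — map case 38.67, hammock 35.00, first-aid kit 33.00 are the best per kg.
The ratio ordering already packs tightly: hammock + solar charger + map case, 14 kg, 491.

491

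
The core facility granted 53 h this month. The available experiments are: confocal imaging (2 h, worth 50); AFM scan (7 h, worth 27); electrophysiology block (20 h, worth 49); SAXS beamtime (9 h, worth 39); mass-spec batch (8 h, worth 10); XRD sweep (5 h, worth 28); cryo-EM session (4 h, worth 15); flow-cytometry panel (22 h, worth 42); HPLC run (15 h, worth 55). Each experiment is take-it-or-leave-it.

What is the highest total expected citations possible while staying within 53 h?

By expected citations per h: confocal imaging 25.00, XRD sweep 5.60, SAXS beamtime 4.33, AFM scan 3.86 lead.
Best packing: confocal imaging + AFM scan + electrophysiology block + XRD sweep + cryo-EM session + HPLC run — 53 h, 224 total.
Confocal imaging + AFM scan + SAXS beamtime + mass-spec batch + XRD sweep + cryo-EM session + HPLC run (50 h) also reaches 224 — a tie, but nothing goes higher.

224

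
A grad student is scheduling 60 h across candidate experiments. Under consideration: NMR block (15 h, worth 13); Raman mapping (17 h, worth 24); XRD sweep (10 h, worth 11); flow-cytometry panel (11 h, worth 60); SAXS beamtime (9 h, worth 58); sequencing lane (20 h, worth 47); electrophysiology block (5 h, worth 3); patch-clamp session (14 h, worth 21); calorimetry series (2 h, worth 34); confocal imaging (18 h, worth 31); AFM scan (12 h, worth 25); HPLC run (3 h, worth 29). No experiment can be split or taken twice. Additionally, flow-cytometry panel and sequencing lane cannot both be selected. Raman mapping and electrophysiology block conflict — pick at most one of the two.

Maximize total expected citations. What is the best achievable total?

Density check — calorimetry series 17.00, HPLC run 9.67, SAXS beamtime 6.44 are the best per h.
Flow-cytometry panel + SAXS beamtime + electrophysiology block + calorimetry series + confocal imaging + AFM scan + HPLC run uses 60 of the 60 h and totals 240.
Nothing else feasible within 60 h beats 240.

240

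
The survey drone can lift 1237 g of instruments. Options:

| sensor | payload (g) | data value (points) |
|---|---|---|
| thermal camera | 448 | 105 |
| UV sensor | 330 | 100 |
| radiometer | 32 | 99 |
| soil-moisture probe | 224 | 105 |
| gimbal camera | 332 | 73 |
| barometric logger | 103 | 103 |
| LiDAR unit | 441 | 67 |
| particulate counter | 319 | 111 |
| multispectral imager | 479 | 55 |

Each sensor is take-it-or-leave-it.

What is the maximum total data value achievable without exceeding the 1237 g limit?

523

A density-first pass picks UV sensor + radiometer + soil-moisture probe + barometric logger + particulate counter — 518 at 1008 g.
The 330 g tied up in UV sensor is better spent on thermal camera — total rises to 523 (1126 g).
An exhaustive check of the 512 subsets confirms 523.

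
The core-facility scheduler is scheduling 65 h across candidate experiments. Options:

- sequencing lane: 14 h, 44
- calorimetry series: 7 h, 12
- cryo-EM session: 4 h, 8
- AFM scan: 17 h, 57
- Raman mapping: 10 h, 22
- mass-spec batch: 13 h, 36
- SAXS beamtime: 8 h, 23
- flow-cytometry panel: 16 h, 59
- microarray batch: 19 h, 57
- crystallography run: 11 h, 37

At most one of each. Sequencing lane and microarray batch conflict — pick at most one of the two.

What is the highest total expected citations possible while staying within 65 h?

Filling by ratio: sequencing lane + cryo-EM session + AFM scan + flow-cytometry panel + crystallography run for 205, with 3 h left unused.
Dropping sequencing lane and cryo-EM session frees 18 h; slotting in mass-spec batch + SAXS beamtime (21 h) lifts the total to 212 at 65 h.
The closest alternative, AFM scan + flow-cytometry panel + microarray batch + crystallography run, reaches only 210.

212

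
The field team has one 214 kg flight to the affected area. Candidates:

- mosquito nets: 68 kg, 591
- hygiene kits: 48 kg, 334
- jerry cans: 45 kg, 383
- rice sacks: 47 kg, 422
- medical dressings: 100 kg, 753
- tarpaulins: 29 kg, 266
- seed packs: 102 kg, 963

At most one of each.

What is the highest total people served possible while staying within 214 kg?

Taking the top-ratio supplies first gives rice sacks + tarpaulins + seed packs for 1651 (178 kg).
Dropping rice sacks frees 47 kg; slotting in mosquito nets (68 kg) lifts the total to 1820 at 199 kg.
The spare 15 kg is too small for any remaining supply, and no exchange beats 1820.

1820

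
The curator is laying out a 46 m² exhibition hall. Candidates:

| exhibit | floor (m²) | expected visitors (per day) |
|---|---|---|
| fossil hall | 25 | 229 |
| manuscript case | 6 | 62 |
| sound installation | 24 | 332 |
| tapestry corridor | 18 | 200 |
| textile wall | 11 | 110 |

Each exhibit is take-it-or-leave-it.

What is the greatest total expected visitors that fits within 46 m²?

532

Density check — sound installation 13.83, tapestry corridor 11.11, manuscript case 10.33 are the best per m².
Taking sound installation + tapestry corridor: 42 m² used, 532 in expected visitors.
That's the maximum — no swap from here does better than 532.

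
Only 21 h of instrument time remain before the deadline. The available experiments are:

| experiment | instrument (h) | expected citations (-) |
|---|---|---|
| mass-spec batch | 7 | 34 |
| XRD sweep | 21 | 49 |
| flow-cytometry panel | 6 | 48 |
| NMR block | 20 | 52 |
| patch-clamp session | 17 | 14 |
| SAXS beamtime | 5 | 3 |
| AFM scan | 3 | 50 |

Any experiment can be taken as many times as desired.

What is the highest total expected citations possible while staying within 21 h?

The ratio ordering already packs tightly: 7×AFM scan, 21 h, 350.
That's the maximum — no swap from here does better than 350.

350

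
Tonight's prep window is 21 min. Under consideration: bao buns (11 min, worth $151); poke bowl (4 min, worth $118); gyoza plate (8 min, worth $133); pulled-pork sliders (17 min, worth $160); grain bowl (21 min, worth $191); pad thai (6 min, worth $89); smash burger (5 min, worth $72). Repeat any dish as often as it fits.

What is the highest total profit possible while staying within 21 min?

590

Taking 5×poke bowl: 20 min used, 590 in profit.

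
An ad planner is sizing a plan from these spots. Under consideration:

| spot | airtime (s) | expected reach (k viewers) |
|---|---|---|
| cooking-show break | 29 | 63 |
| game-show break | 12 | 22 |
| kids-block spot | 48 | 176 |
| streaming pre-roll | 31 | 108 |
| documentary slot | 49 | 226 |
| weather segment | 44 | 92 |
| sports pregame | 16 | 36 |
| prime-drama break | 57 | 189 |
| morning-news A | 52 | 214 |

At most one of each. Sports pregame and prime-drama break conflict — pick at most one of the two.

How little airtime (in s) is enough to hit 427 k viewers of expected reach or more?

101

Minimise s subject to total expected reach ≥ 427.
Taking documentary slot + morning-news A gives 440 (≥ 427) for 101 s.
Any bundle with less than 101 s falls short of 427.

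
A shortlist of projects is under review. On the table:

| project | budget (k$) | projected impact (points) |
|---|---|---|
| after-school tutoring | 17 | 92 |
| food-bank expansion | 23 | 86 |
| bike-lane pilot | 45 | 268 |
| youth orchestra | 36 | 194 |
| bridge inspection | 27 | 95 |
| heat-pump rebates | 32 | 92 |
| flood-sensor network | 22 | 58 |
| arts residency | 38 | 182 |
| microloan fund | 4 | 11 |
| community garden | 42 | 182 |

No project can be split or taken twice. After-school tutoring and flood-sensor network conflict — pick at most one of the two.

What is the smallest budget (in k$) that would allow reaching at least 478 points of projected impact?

95

Look for the lowest-budget combination reaching 478.
after-school tutoring + youth orchestra + arts residency + microloan fund: 479 projected impact at 95 k$.
No combination under 95 k$ hits 478.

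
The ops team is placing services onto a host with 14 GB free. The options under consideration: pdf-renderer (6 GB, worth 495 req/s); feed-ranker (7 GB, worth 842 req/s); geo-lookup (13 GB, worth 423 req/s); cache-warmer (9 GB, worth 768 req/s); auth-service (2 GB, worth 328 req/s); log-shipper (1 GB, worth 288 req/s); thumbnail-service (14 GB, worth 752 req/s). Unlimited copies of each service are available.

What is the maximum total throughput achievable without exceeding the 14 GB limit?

4032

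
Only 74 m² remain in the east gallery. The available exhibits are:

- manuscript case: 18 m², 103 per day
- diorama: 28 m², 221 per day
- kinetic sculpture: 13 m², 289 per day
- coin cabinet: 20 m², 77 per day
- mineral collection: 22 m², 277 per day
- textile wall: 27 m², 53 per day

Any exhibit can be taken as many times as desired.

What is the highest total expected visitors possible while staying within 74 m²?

1445

Taking 5×kinetic sculpture: 65 m² used, 1445 in expected visitors.
Nothing else within 74 m² beats 1445.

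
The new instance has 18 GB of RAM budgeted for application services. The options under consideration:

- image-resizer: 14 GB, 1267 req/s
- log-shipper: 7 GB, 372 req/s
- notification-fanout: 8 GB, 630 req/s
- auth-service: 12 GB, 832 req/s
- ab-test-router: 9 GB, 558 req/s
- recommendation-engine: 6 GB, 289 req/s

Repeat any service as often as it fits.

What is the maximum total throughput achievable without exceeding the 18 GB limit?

1267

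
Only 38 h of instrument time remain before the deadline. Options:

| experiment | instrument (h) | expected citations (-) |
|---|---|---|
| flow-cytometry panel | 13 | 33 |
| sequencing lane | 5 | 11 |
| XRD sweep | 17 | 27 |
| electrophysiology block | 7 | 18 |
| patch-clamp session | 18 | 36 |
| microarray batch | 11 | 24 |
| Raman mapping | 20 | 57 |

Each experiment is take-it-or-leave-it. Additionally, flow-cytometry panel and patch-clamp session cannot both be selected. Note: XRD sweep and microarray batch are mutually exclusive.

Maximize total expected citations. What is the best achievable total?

Ranking by ratio (expected citations/h): Raman mapping 2.85, electrophysiology block 2.57, flow-cytometry panel 2.54, sequencing lane 2.20.
A density-first pass picks sequencing lane + electrophysiology block + Raman mapping — 86 at 32 h.
The 7 h tied up in electrophysiology block is better spent on flow-cytometry panel — total rises to 101 (38 h).
Next best is electrophysiology block + microarray batch + Raman mapping at 99 (38 h) — short by 2.

101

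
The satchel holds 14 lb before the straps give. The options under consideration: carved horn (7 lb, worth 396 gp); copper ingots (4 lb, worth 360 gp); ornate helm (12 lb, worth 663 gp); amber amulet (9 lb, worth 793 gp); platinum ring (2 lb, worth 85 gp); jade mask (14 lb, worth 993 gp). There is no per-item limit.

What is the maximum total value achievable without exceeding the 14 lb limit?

1165

Taking 3×copper ingots + platinum ring: 14 lb used, 1165 in value.
No other feasible combination exceeds 1165.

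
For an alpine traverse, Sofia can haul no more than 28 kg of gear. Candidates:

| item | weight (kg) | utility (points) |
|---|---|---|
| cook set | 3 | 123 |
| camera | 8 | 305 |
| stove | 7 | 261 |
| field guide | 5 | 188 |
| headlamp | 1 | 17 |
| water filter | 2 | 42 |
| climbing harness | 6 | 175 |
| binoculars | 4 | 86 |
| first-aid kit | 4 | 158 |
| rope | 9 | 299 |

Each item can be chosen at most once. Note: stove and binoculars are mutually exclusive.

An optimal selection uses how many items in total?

Optimal total is 1052.
cook set + camera + stove + field guide + headlamp + first-aid kit hits 1052 at 28 kg.
Any selection reaching 1052 contains exactly 6 items.

6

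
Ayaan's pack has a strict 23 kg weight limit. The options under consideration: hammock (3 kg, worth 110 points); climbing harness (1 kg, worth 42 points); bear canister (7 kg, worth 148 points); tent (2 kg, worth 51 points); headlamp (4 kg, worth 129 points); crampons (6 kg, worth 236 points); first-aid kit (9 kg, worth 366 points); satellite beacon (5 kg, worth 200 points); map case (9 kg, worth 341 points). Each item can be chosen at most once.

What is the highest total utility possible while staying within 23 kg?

912

Taking the top-ratio items first gives climbing harness + tent + crampons + first-aid kit + satellite beacon for 895 (23 kg).
Replace climbing harness and tent with hammock: the trade gains 17 net, giving 912 at 23 kg.
An exhaustive check of the 512 subsets confirms 912.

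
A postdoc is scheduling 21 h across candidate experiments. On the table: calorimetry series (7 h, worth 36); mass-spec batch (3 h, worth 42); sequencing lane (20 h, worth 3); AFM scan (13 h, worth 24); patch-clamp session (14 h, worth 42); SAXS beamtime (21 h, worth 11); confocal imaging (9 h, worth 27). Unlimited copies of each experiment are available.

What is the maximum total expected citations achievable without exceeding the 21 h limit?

Taking 7×mass-spec batch: 21 h used, 294 in expected citations.
Nothing else within 21 h beats 294.

294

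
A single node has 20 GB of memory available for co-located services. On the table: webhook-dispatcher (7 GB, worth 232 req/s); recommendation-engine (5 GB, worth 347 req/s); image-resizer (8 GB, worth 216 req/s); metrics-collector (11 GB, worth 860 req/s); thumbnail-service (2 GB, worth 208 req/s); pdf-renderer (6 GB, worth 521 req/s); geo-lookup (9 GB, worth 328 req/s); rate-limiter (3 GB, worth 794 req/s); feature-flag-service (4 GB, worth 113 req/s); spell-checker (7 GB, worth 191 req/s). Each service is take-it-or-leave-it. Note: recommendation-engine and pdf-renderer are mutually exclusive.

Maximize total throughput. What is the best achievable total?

Taking metrics-collector + pdf-renderer + rate-limiter: 20 GB used, 2175 in throughput.
The closest alternative, recommendation-engine + metrics-collector + rate-limiter, reaches only 2001.

2175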